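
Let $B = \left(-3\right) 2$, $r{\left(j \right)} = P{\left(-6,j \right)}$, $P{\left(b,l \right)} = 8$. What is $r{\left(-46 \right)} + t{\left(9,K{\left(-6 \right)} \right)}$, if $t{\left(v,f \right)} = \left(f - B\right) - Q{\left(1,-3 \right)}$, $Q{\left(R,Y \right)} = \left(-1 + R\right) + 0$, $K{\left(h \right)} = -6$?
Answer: $8$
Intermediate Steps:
$Q{\left(R,Y \right)} = -1 + R$
$r{\left(j \right)} = 8$
$B = -6$
$t{\left(v,f \right)} = 6 + f$ ($t{\left(v,f \right)} = \left(f - -6\right) - \left(-1 + 1\right) = \left(f + 6\right) - 0 = \left(6 + f\right) + 0 = 6 + f$)
$r{\left(-46 \right)} + t{\left(9,K{\left(-6 \right)} \right)} = 8 + \left(6 - 6\right) = 8 + 0 = 8$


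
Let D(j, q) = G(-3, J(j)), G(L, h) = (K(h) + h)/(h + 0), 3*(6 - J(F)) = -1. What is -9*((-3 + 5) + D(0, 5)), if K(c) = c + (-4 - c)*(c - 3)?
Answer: 246/19 ≈ 12.947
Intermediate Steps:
J(F) = 19/3 (J(F) = 6 - ⅓*(-1) = 6 + ⅓ = 19/3)
K(c) = c + (-4 - c)*(-3 + c)
G(L, h) = (12 + h - h²)/h (G(L, h) = ((12 - h²) + h)/(h + 0) = (12 + h - h²)/h)
D(j, q) = -196/57 (D(j, q) = 1 - 1*19/3 + 12/(19/3) = 1 - 19/3 + 12*(3/19) = 1 - 19/3 + 36/19 = -196/57)
-9*((-3 + 5) + D(0, 5)) = -9*((-3 + 5) - 196/57) = -9*(2 - 196/57) = -9*(-82/57) = 246/19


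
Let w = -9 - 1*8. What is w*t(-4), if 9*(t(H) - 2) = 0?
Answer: -34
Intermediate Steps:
t(H) = 2 (t(H) = 2 + (1/9)*0 = 2 + 0 = 2)
w = -17 (w = -9 - 8 = -17)
w*t(-4) = -17*2 = -34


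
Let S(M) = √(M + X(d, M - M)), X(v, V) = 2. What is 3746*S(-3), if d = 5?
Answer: 3746*I ≈ 3746.0*I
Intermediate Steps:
S(M) = √(2 + M) (S(M) = √(M + 2) = √(2 + M))
3746*S(-3) = 3746*√(2 - 3) = 3746*√(-1) = 3746*I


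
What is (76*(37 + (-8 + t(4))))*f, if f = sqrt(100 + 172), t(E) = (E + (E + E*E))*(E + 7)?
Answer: 89072*sqrt(17) ≈ 3.6725e+5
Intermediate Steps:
t(E) = (7 + E)*(E**2 + 2*E) (t(E) = (E + (E + E**2))*(7 + E) = (E**2 + 2*E)*(7 + E) = (7 + E)*(E**2 + 2*E))
f = 4*sqrt(17) (f = sqrt(272) = 4*sqrt(17) ≈ 16.492)
(76*(37 + (-8 + t(4))))*f = (76*(37 + (-8 + 4*(14 + 4**2 + 9*4))))*(4*sqrt(17)) = (76*(37 + (-8 + 4*(14 + 16 + 36))))*(4*sqrt(17)) = (76*(37 + (-8 + 4*66)))*(4*sqrt(17)) = (76*(37 + (-8 + 264)))*(4*sqrt(17)) = (76*(37 + 256))*(4*sqrt(17)) = (76*293)*(4*sqrt(17)) = 22268*(4*sqrt(17)) = 89072*sqrt(17)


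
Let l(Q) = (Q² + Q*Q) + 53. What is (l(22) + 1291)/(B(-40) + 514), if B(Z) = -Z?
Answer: 1156/277 ≈ 4.1733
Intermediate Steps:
l(Q) = 53 + 2*Q² (l(Q) = (Q² + Q²) + 53 = 2*Q² + 53 = 53 + 2*Q²)
(l(22) + 1291)/(B(-40) + 514) = ((53 + 2*22²) + 1291)/(-1*(-40) + 514) = ((53 + 2*484) + 1291)/(40 + 514) = ((53 + 968) + 1291)/554 = (1021 + 1291)*(1/554) = 2312*(1/554) = 1156/277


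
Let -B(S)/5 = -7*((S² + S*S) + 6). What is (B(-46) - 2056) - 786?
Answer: 145488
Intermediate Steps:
B(S) = 210 + 70*S² (B(S) = -(-35)*((S² + S*S) + 6) = -(-35)*((S² + S²) + 6) = -(-35)*(2*S² + 6) = -(-35)*(6 + 2*S²) = -5*(-42 - 14*S²) = 210 + 70*S²)
(B(-46) - 2056) - 786 = ((210 + 70*(-46)²) - 2056) - 786 = ((210 + 70*2116) - 2056) - 786 = ((210 + 148120) - 2056) - 786 = (148330 - 2056) - 786 = 146274 - 786 = 145488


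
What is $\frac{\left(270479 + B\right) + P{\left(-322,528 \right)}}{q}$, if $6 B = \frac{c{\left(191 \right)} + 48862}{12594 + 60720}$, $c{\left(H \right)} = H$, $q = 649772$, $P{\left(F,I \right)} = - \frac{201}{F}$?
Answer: $\frac{6385244333357}{15339237779376} \approx 0.41627$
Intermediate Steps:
$B = \frac{16351}{146628}$ ($B = \frac{\left(191 + 48862\right) \frac{1}{12594 + 60720}}{6} = \frac{49053 \cdot \frac{1}{73314}}{6} = \frac{1}{6} \cdot \frac{16351}{24438} = \frac{16351}{146628} \approx 0.11151$)
$\frac{\left(270479 + B\right) + P{\left(-322,528 \right)}}{q} = \frac{\left(270479 + \frac{16351}{146628}\right) - \frac{201}{-322}}{649772} = \left(\frac{39659811163}{146628} - - \frac{201}{322}\right) \frac{1}{649772} = \left(\frac{39659811163}{146628} + \frac{201}{322}\right) \frac{1}{649772} = \frac{6385244333357}{23607108} \cdot \frac{1}{649772} = \frac{6385244333357}{15339237779376}$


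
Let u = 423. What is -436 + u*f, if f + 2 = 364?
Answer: 152690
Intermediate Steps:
f = 362 (f = -2 + 364 = 362)
-436 + u*f = -436 + 423*362 = -436 + 153126 = 152690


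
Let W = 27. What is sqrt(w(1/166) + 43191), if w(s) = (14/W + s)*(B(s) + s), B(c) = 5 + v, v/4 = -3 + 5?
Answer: sqrt(96419094303)/1494 ≈ 207.84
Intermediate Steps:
v = 8 (v = 4*(-3 + 5) = 4*2 = 8)
B(c) = 13 (B(c) = 5 + 8 = 13)
w(s) = (13 + s)*(14/27 + s) (w(s) = (14/27 + s)*(13 + s) = (13 + s)*(14/27 + s))
sqrt(w(1/166) + 43191) = sqrt((182/27 + (1/166)**2 + (365/27)/166) + 43191) = sqrt((182/27 + (1/166)**2 + (365/27)*(1/166)) + 43191) = sqrt((182/27 + 1/27556 + 365/4482) + 43191) = sqrt(5075809/744012 + 43191) = sqrt(32139698101/744012) = sqrt(96419094303)/1494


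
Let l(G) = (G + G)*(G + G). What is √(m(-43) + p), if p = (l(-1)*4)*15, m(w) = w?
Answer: √197 ≈ 14.036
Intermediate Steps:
l(G) = 4*G² (l(G) = (2*G)*(2*G) = 4*G²)
p = 240 (p = ((4*(-1)²)*4)*15 = ((4*1)*4)*15 = (4*4)*15 = 16*15 = 240)
√(m(-43) + p) = √(-43 + 240) = √197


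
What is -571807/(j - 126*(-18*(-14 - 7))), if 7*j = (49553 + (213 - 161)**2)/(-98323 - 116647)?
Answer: 860449455530/71670190377 ≈ 12.006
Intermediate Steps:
j = -52257/1504790 (j = ((49553 + (213 - 161)**2)/(-98323 - 116647))/7 = ((49553 + 52**2)/(-214970))/7 = ((49553 + 2704)*(-1/214970))/7 = (52257*(-1/214970))/7 = (1/7)*(-52257/214970) = -52257/1504790 ≈ -0.034727)
-571807/(j - 126*(-18*(-14 - 7))) = -571807/(-52257/1504790 - 126*(-18*(-14 - 7))) = -571807/(-52257/1504790 - 126*(-18*(-21))) = -571807/(-52257/1504790 - 126*378) = -571807/(-52257/1504790 - 1*47628) = -571807/(-52257/1504790 - 47628) = -571807/(-71670190377/1504790) = -571807*(-1504790/71670190377) = 860449455530/71670190377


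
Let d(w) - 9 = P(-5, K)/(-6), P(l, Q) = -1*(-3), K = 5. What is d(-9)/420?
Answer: 17/840 ≈ 0.020238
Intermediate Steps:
P(l, Q) = 3
d(w) = 17/2 (d(w) = 9 + 3/(-6) = 9 + 3*(-⅙) = 9 - ½ = 17/2)
d(-9)/420 = (17/2)/420 = (17/2)*(1/420) = 17/840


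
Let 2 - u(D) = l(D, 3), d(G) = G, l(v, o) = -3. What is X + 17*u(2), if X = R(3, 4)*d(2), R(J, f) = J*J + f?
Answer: 111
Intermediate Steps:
u(D) = 5 (u(D) = 2 - 1*(-3) = 2 + 3 = 5)
R(J, f) = f + J**2 (R(J, f) = J**2 + f = f + J**2)
X = 26 (X = (4 + 3**2)*2 = (4 + 9)*2 = 13*2 = 26)
X + 17*u(2) = 26 + 17*5 = 26 + 85 = 111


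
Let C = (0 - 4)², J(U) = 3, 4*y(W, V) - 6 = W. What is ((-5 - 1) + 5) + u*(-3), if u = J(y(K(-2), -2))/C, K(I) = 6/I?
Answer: -25/16 ≈ -1.5625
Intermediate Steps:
y(W, V) = 3/2 + W/4
C = 16 (C = (-4)² = 16)
u = 3/16 ≈ 0.18750
((-5 - 1) + 5) + u*(-3) = ((-5 - 1) + 5) + (3/16)*(-3) = (-6 + 5) - 9/16 = -1 - 9/16 = -25/16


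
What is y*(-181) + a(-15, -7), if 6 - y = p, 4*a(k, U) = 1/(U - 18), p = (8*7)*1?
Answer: 904999/100 ≈ 9050.0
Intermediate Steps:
p = 56 (p = 56*1 = 56)
a(k, U) = 1/(4*(-18 + U)) (a(k, U) = 1/(4*(U - 18)) = 1/(4*(-18 + U)))
y = -50 (y = 6 - 1*56 = 6 - 56 = -50)
y*(-181) + a(-15, -7) = -50*(-181) + 1/(4*(-18 - 7)) = 9050 + (¼)/(-25) = 9050 + (¼)*(-1/25) = 9050 - 1/100 = 904999/100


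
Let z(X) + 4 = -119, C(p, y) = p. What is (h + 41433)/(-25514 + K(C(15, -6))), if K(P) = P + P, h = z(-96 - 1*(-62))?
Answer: -20655/12742 ≈ -1.6210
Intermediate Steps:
z(X) = -123 (z(X) = -4 - 119 = -123)
h = -123
K(P) = 2*P
(h + 41433)/(-25514 + K(C(15, -6))) = (-123 + 41433)/(-25514 + 2*15) = 41310/(-25514 + 30) = 41310/(-25484) = 41310*(-1/25484) = -20655/12742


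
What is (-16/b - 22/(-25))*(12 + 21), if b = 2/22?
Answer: -144474/25 ≈ -5779.0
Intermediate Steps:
b = 1/11 (b = 2*(1/22) = 1/11 ≈ 0.090909)
(-16/b - 22/(-25))*(12 + 21) = (-16/1/11 - 22/(-25))*(12 + 21) = (-16*11 - 22*(-1/25))*33 = (-176 + 22/25)*33 = -4378/25*33 = -144474/25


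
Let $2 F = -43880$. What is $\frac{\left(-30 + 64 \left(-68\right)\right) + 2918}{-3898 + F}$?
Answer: $\frac{732}{12919} \approx 0.056661$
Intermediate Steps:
$F = -21940$ ($F = \frac{1}{2} \left(-43880\right) = -21940$)
$\frac{\left(-30 + 64 \left(-68\right)\right) + 2918}{-3898 + F} = \frac{\left(-30 + 64 \left(-68\right)\right) + 2918}{-3898 - 21940} = \frac{\left(-30 - 4352\right) + 2918}{-25838} = \left(-4382 + 2918\right) \left(- \frac{1}{25838}\right) = \left(-1464\right) \left(- \frac{1}{25838}\right) = \frac{732}{12919}$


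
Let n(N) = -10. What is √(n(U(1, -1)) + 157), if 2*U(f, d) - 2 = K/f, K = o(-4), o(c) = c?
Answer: 7*√3 ≈ 12.124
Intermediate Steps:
K = -4
U(f, d) = 1 - 2/f (U(f, d) = 1 + (-4/f)/2 = 1 - 2/f)
√(n(U(1, -1)) + 157) = √(-10 + 157) = √147 = 7*√3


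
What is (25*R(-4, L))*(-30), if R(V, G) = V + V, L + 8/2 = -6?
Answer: 6000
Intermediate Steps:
L = -10 (L = -4 - 6 = -10)
R(V, G) = 2*V
(25*R(-4, L))*(-30) = (25*(2*(-4)))*(-30) = (25*(-8))*(-30) = -200*(-30) = 6000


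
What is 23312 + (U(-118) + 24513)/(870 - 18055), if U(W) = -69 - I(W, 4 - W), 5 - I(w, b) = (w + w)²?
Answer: 80107317/3437 ≈ 23307.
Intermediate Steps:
I(w, b) = 5 - 4*w² (I(w, b) = 5 - (w + w)² = 5 - (2*w)² = 5 - 4*w²)
U(W) = -74 + 4*W² (U(W) = -69 - (5 - 4*W²) = -69 + (-5 + 4*W²) = -74 + 4*W²)
23312 + (U(-118) + 24513)/(870 - 18055) = 23312 + ((-74 + 4*(-118)²) + 24513)/(870 - 18055) = 23312 + ((-74 + 4*13924) + 24513)/(-17185) = 23312 + ((-74 + 55696) + 24513)*(-1/17185) = 23312 + (55622 + 24513)*(-1/17185) = 23312 + 80135*(-1/17185) = 23312 - 16027/3437 = 80107317/3437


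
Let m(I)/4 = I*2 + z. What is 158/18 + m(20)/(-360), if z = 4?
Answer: 373/45 ≈ 8.2889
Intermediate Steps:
m(I) = 16 + 8*I (m(I) = 4*(I*2 + 4) = 4*(2*I + 4) = 4*(4 + 2*I) = 16 + 8*I)
158/18 + m(20)/(-360) = 158/18 + (16 + 8*20)/(-360) = 158*(1/18) + (16 + 160)*(-1/360) = 79/9 + 176*(-1/360) = 79/9 - 22/45 = 373/45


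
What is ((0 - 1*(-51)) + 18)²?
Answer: 4761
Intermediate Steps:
((0 - 1*(-51)) + 18)² = ((0 + 51) + 18)² = (51 + 18)² = 69² = 4761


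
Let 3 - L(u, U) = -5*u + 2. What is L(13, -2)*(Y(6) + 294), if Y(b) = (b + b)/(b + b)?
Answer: 19470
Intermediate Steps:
L(u, U) = 1 + 5*u (L(u, U) = 3 - (-5*u + 2) = 3 - (2 - 5*u) = 3 + (-2 + 5*u) = 1 + 5*u)
Y(b) = 1 (Y(b) = (2*b)/((2*b)) = (2*b)*(1/(2*b)) = 1)
L(13, -2)*(Y(6) + 294) = (1 + 5*13)*(1 + 294) = (1 + 65)*295 = 66*295 = 19470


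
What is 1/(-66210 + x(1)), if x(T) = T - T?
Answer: -1/66210 ≈ -1.5103e-5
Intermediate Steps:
x(T) = 0
1/(-66210 + x(1)) = 1/(-66210 + 0) = 1/(-66210) = -1/66210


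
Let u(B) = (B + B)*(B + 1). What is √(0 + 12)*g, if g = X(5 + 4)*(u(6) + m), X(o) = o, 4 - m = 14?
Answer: 1332*√3 ≈ 2307.1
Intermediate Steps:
m = -10 (m = 4 - 1*14 = 4 - 14 = -10)
u(B) = 2*B*(1 + B) (u(B) = (2*B)*(1 + B) = 2*B*(1 + B))
g = 666 (g = (5 + 4)*(2*6*(1 + 6) - 10) = 9*(2*6*7 - 10) = 9*(84 - 10) = 9*74 = 666)
√(0 + 12)*g = √(0 + 12)*666 = √12*666 = (2*√3)*666 = 1332*√3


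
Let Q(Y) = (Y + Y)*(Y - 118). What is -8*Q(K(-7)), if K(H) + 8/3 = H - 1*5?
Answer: -280192/9 ≈ -31132.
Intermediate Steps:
K(H) = -23/3 + H (K(H) = -8/3 + (H - 1*5) = -8/3 + (H - 5) = -8/3 + (-5 + H) = -23/3 + H)
Q(Y) = 2*Y*(-118 + Y) (Q(Y) = (2*Y)*(-118 + Y) = 2*Y*(-118 + Y))
-8*Q(K(-7)) = -16*(-23/3 - 7)*(-118 + (-23/3 - 7)) = -16*(-44)*(-118 - 44/3)/3 = -16*(-44)*(-398)/(3*3) = -8*35024/9 = -280192/9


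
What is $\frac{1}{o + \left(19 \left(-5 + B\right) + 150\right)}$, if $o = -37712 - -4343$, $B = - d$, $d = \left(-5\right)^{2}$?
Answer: $- \frac{1}{33789} \approx -2.9595 \cdot 10^{-5}$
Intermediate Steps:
$d = 25$
$B = -25$ ($B = \left(-1\right) 25 = -25$)
$o = -33369$ ($o = -37712 + 4343 = -33369$)
$\frac{1}{o + \left(19 \left(-5 + B\right) + 150\right)} = \frac{1}{-33369 + \left(19 \left(-5 - 25\right) + 150\right)} = \frac{1}{-33369 + \left(19 \left(-30\right) + 150\right)} = \frac{1}{-33369 + \left(-570 + 150\right)} = \frac{1}{-33369 - 420} = \frac{1}{-33789} = - \frac{1}{33789}$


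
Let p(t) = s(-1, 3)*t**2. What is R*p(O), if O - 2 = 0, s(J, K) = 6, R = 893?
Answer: 21432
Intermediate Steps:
O = 2 (O = 2 + 0 = 2)
p(t) = 6*t**2
R*p(O) = 893*(6*2**2) = 893*(6*4) = 893*24 = 21432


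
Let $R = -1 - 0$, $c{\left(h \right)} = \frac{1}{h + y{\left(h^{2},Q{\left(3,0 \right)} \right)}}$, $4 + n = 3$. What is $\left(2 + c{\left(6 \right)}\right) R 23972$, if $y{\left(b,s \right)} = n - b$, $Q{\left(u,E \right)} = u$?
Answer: $- \frac{1462292}{31} \approx -47171.0$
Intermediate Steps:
$n = -1$ ($n = -4 + 3 = -1$)
$y{\left(b,s \right)} = -1 - b$
$c{\left(h \right)} = \frac{1}{-1 + h - h^{2}}$ ($c{\left(h \right)} = \frac{1}{h - \left(1 + h^{2}\right)} = \frac{1}{-1 + h - h^{2}}$)
$R = -1$ ($R = -1 + 0 = -1$)
$\left(2 + c{\left(6 \right)}\right) R 23972 = \left(2 - \frac{1}{1 + 6^{2} - 6}\right) \left(-1\right) 23972 = \left(2 - \frac{1}{1 + 36 - 6}\right) \left(-1\right) 23972 = \left(2 - \frac{1}{31}\right) \left(-1\right) 23972 = \frac{61}{31} \left(-1\right) 23972 = \left(- \frac{61}{31}\right) 23972 = - \frac{1462292}{31}$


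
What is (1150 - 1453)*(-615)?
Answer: 186345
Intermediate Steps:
(1150 - 1453)*(-615) = -303*(-615) = 186345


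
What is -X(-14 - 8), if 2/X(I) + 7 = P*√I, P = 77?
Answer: 2/18641 + 22*I*√22/18641 ≈ 0.00010729 + 0.0055356*I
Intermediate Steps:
X(I) = 2/(-7 + 77*√I)
-X(-14 - 8) = -2/(7*(-1 + 11*√(-14 - 8))) = -2/(7*(-1 + 11*√(-22))) = -2/(7*(-1 + 11*(I*√22))) = -2/(7*(-1 + 11*I*√22))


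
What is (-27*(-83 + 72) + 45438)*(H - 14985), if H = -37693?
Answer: -2409228330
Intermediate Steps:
(-27*(-83 + 72) + 45438)*(H - 14985) = (-27*(-83 + 72) + 45438)*(-37693 - 14985) = (-27*(-11) + 45438)*(-52678) = (297 + 45438)*(-52678) = 45735*(-52678) = -2409228330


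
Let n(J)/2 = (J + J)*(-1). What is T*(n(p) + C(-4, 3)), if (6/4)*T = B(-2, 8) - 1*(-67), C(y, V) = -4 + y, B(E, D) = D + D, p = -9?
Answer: 4648/3 ≈ 1549.3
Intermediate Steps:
n(J) = -4*J (n(J) = 2*((J + J)*(-1)) = 2*((2*J)*(-1)) = 2*(-2*J) = -4*J)
B(E, D) = 2*D
T = 166/3 (T = 2*(2*8 - 1*(-67))/3 = 2*(16 + 67)/3 = (⅔)*83 = 166/3 ≈ 55.333)
T*(n(p) + C(-4, 3)) = 166*(-4*(-9) + (-4 - 4))/3 = 166*(36 - 8)/3 = (166/3)*28 = 4648/3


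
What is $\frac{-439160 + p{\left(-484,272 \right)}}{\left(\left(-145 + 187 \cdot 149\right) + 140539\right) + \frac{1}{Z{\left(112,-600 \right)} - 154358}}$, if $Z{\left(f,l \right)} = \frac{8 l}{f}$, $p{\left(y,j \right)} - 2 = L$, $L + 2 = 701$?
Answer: $- \frac{157963039318}{60617725045} \approx -2.6059$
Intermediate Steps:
$L = 699$ ($L = -2 + 701 = 699$)
$p{\left(y,j \right)} = 701$ ($p{\left(y,j \right)} = 2 + 699 = 701$)
$Z{\left(f,l \right)} = \frac{8 l}{f}$
$\frac{-439160 + p{\left(-484,272 \right)}}{\left(\left(-145 + 187 \cdot 149\right) + 140539\right) + \frac{1}{Z{\left(112,-600 \right)} - 154358}} = \frac{-439160 + 701}{\left(\left(-145 + 187 \cdot 149\right) + 140539\right) + \frac{1}{8 \left(-600\right) \frac{1}{112} - 154358}} = - \frac{438459}{\left(\left(-145 + 27863\right) + 140539\right) + \frac{1}{8 \left(-600\right) \frac{1}{112} - 154358}} = - \frac{438459}{\left(27718 + 140539\right) + \frac{1}{- \frac{300}{7} - 154358}} = - \frac{438459}{168257 + \frac{1}{- \frac{1080806}{7}}} = - \frac{438459}{168257 - \frac{7}{1080806}} = - \frac{438459}{\frac{181853175135}{1080806}} = \left(-438459\right) \frac{1080806}{181853175135} = - \frac{157963039318}{60617725045}$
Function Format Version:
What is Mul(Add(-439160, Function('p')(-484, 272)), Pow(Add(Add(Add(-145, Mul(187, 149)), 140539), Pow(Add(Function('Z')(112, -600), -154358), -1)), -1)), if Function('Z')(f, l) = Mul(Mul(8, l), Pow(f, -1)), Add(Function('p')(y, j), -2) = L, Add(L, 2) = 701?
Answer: Rational(-157963039318, 60617725045) ≈ -2.6059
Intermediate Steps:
L = 699 (L = Add(-2, 701) = 699)
Function('p')(y, j) = 701 (Function('p')(y, j) = Add(2, 699) = 701)
Function('Z')(f, l) = Mul(8, l, Pow(f, -1))
Mul(Add(-439160, Function('p')(-484, 272)), Pow(Add(Add(Add(-145, Mul(187, 149)), 140539), Pow(Add(Function('Z')(112, -600), -154358), -1)), -1)) = Mul(Add(-439160, 701), Pow(Add(Add(Add(-145, Mul(187, 149)), 140539), Pow(Add(Mul(8, -600, Pow(112, -1)), -154358), -1)), -1)) = Mul(-438459, Pow(Add(Add(Add(-145, 27863), 140539), Pow(Add(Mul(8, -600, Rational(1, 112)), -154358), -1)), -1)) = Mul(-438459, Pow(Add(Add(27718, 140539), Pow(Add(Rational(-300, 7), -154358), -1)), -1)) = Mul(-438459, Pow(Add(168257, Pow(Rational(-1080806, 7), -1)), -1)) = Mul(-438459, Pow(Add(168257, Rational(-7, 1080806)), -1)) = Mul(-438459, Pow(Rational(181853175135, 1080806), -1)) = Mul(-438459, Rational(1080806, 181853175135)) = Rational(-157963039318, 60617725045)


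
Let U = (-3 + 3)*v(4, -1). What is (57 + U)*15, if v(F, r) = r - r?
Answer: 855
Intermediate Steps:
v(F, r) = 0
U = 0 (U = (-3 + 3)*0 = 0*0 = 0)
(57 + U)*15 = (57 + 0)*15 = 57*15 = 855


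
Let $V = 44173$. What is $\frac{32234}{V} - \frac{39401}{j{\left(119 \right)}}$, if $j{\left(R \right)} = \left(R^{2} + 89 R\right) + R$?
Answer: $- \frac{938768559}{1098626683} \approx -0.85449$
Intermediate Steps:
$j{\left(R \right)} = R^{2} + 90 R$
$\frac{32234}{V} - \frac{39401}{j{\left(119 \right)}} = \frac{32234}{44173} - \frac{39401}{119 \left(90 + 119\right)} = 32234 \cdot \frac{1}{44173} - \frac{39401}{119 \cdot 209} = \frac{32234}{44173} - \frac{39401}{24871} = - \frac{938768559}{1098626683}$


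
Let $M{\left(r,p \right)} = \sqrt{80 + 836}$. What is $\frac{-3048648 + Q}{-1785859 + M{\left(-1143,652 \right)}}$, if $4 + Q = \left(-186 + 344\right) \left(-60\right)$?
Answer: $\frac{5461392555388}{3189292366965} + \frac{6116264 \sqrt{229}}{3189292366965} \approx 1.7124$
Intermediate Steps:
$M{\left(r,p \right)} = 2 \sqrt{229}$ ($M{\left(r,p \right)} = \sqrt{916} = 2 \sqrt{229}$)
$Q = -9484$ ($Q = -4 + \left(-186 + 344\right) \left(-60\right) = -4 + 158 \left(-60\right) = -4 - 9480 = -9484$)
$\frac{-3048648 + Q}{-1785859 + M{\left(-1143,652 \right)}} = \frac{-3048648 - 9484}{-1785859 + 2 \sqrt{229}} = - \frac{3058132}{-1785859 + 2 \sqrt{229}}$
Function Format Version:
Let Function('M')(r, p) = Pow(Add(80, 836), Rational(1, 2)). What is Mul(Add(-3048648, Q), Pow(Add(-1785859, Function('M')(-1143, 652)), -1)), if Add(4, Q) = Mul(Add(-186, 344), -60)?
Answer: Add(Rational(5461392555388, 3189292366965), Mul(Rational(6116264, 3189292366965), Pow(229, Rational(1, 2)))) ≈ 1.7124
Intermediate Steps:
Function('M')(r, p) = Mul(2, Pow(229, Rational(1, 2))) (Function('M')(r, p) = Pow(916, Rational(1, 2)) = Mul(2, Pow(229, Rational(1, 2))))
Q = -9484 (Q = Add(-4, Mul(Add(-186, 344), -60)) = Add(-4, Mul(158, -60)) = Add(-4, -9480) = -9484)
Mul(Add(-3048648, Q), Pow(Add(-1785859, Function('M')(-1143, 652)), -1)) = Mul(Add(-3048648, -9484), Pow(Add(-1785859, Mul(2, Pow(229, Rational(1, 2)))), -1)) = Mul(-3058132, Pow(Add(-1785859, Mul(2, Pow(229, Rational(1, 2)))), -1))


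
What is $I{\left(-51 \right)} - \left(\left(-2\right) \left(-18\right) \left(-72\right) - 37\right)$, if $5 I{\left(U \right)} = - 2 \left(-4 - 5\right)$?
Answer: $\frac{13163}{5} \approx 2632.6$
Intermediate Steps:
$I{\left(U \right)} = \frac{18}{5}$ ($I{\left(U \right)} = \frac{\left(-2\right) \left(-4 - 5\right)}{5} = \frac{\left(-2\right) \left(-9\right)}{5} = \frac{1}{5} \cdot 18 = \frac{18}{5}$)
$I{\left(-51 \right)} - \left(\left(-2\right) \left(-18\right) \left(-72\right) - 37\right) = \frac{18}{5} - \left(\left(-2\right) \left(-18\right) \left(-72\right) - 37\right) = \frac{18}{5} - \left(36 \left(-72\right) - 37\right) = \frac{18}{5} - \left(-2592 - 37\right) = \frac{18}{5} - -2629 = \frac{18}{5} + 2629 = \frac{13163}{5}$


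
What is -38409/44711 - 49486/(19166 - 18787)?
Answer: -2227125557/16945469 ≈ -131.43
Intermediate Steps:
-38409/44711 - 49486/(19166 - 18787) = -38409*1/44711 - 49486/379 = -38409/44711 - 49486*1/379 = -38409/44711 - 49486/379 = -2227125557/16945469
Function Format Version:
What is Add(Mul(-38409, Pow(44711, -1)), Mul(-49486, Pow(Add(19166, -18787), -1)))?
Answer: Rational(-2227125557, 16945469) ≈ -131.43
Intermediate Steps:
Add(Mul(-38409, Pow(44711, -1)), Mul(-49486, Pow(Add(19166, -18787), -1))) = Add(Mul(-38409, Rational(1, 44711)), Mul(-49486, Pow(379, -1))) = Add(Rational(-38409, 44711), Mul(-49486, Rational(1, 379))) = Add(Rational(-38409, 44711), Rational(-49486, 379)) = Rational(-2227125557, 16945469)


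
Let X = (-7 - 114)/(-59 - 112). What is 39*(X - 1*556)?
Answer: -1234415/57 ≈ -21656.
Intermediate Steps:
X = 121/171 (X = -121/(-171) = -121*(-1/171) = 121/171 ≈ 0.70760)
39*(X - 1*556) = 39*(121/171 - 1*556) = 39*(121/171 - 556) = 39*(-94955/171) = -1234415/57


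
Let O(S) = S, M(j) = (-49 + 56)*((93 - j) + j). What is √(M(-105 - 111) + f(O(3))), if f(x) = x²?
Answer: 2*√165 ≈ 25.690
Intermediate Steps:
M(j) = 651 (M(j) = 7*93 = 651)
√(M(-105 - 111) + f(O(3))) = √(651 + 3²) = √(651 + 9) = √660 = 2*√165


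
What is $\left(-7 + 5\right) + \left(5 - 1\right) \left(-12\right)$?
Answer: $-50$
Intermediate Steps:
$\left(-7 + 5\right) + \left(5 - 1\right) \left(-12\right) = -2 + \left(5 - 1\right) \left(-12\right) = -2 + 4 \left(-12\right) = -2 - 48 = -50$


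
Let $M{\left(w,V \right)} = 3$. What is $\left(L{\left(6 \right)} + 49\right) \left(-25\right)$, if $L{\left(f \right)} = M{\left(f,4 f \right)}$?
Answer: $-1300$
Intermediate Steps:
$L{\left(f \right)} = 3$
$\left(L{\left(6 \right)} + 49\right) \left(-25\right) = \left(3 + 49\right) \left(-25\right) = 52 \left(-25\right) = -1300$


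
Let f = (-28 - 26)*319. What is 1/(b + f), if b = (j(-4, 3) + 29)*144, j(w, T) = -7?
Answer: -1/14058 ≈ -7.1134e-5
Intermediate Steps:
f = -17226 (f = -54*319 = -17226)
b = 3168 (b = (-7 + 29)*144 = 22*144 = 3168)
1/(b + f) = 1/(3168 - 17226) = 1/(-14058) = -1/14058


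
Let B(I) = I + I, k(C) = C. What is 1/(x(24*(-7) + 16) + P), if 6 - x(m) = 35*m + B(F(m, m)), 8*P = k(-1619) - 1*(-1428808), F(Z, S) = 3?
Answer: 8/1469749 ≈ 5.4431e-6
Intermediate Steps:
B(I) = 2*I
P = 1427189/8 (P = (-1619 - 1*(-1428808))/8 = (-1619 + 1428808)/8 = (⅛)*1427189 = 1427189/8 ≈ 1.7840e+5)
x(m) = -35*m (x(m) = 6 - (35*m + 2*3) = 6 - (35*m + 6) = 6 - (6 + 35*m) = 6 + (-6 - 35*m) = -35*m)
1/(x(24*(-7) + 16) + P) = 1/(-35*(24*(-7) + 16) + 1427189/8) = 1/(-35*(-168 + 16) + 1427189/8) = 1/(-35*(-152) + 1427189/8) = 1/(5320 + 1427189/8) = 1/(1469749/8) = 8/1469749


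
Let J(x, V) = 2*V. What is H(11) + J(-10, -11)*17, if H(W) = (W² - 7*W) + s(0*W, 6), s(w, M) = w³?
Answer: -330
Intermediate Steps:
H(W) = W² - 7*W (H(W) = (W² - 7*W) + (0*W)³ = (W² - 7*W) + 0³ = (W² - 7*W) + 0 = W² - 7*W)
H(11) + J(-10, -11)*17 = 11*(-7 + 11) + (2*(-11))*17 = 11*4 - 22*17 = 44 - 374 = -330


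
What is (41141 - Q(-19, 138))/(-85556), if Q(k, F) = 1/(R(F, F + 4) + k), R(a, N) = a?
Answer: -2447889/5090582 ≈ -0.48087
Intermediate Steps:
Q(k, F) = 1/(F + k)
(41141 - Q(-19, 138))/(-85556) = (41141 - 1/(138 - 19))/(-85556) = (41141 - 1/119)*(-1/85556) = (4895778/119)*(-1/85556) = -2447889/5090582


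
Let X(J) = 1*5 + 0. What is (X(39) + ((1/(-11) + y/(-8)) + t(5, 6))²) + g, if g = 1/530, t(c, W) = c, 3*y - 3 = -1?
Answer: 130624297/4617360 ≈ 28.290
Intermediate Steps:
y = ⅔ (y = 1 + (⅓)*(-1) = 1 - ⅓ = ⅔ ≈ 0.66667)
X(J) = 5 (X(J) = 5 + 0 = 5)
g = 1/530 ≈ 0.0018868
(X(39) + ((1/(-11) + y/(-8)) + t(5, 6))²) + g = (5 + ((1/(-11) + (⅔)/(-8)) + 5)²) + 1/530 = (5 + ((1*(-1/11) + (⅔)*(-⅛)) + 5)²) + 1/530 = (5 + ((-1/11 - 1/12) + 5)²) + 1/530 = (5 + (-23/132 + 5)²) + 1/530 = (5 + (637/132)²) + 1/530 = (5 + 405769/17424) + 1/530 = 492889/17424 + 1/530 = 130624297/4617360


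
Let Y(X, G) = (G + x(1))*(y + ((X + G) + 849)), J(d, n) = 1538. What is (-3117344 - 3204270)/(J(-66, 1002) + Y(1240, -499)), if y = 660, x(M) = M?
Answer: 243139/43037 ≈ 5.6495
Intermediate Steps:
Y(X, G) = (1 + G)*(1509 + G + X) (Y(X, G) = (G + 1)*(660 + ((X + G) + 849)) = (1 + G)*(660 + ((G + X) + 849)) = (1 + G)*(660 + (849 + G + X)) = (1 + G)*(1509 + G + X))
(-3117344 - 3204270)/(J(-66, 1002) + Y(1240, -499)) = (-3117344 - 3204270)/(1538 + (1509 + 1240 + (-499)² + 1510*(-499) - 499*1240)) = -6321614/(1538 + (1509 + 1240 + 249001 - 753490 - 618760)) = -6321614/(1538 - 1120500) = -6321614/(-1118962) = -6321614*(-1/1118962) = 243139/43037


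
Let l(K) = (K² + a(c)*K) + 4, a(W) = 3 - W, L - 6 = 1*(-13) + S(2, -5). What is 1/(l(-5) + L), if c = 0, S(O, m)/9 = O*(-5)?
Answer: -1/83 ≈ -0.012048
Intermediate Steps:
S(O, m) = -45*O (S(O, m) = 9*(O*(-5)) = 9*(-5*O) = -45*O)
L = -97 (L = 6 + (1*(-13) - 45*2) = 6 + (-13 - 90) = 6 - 103 = -97)
l(K) = 4 + K² + 3*K (l(K) = (K² + (3 - 1*0)*K) + 4 = (K² + (3 + 0)*K) + 4 = (K² + 3*K) + 4 = 4 + K² + 3*K)
1/(l(-5) + L) = 1/((4 + (-5)² + 3*(-5)) - 97) = 1/((4 + 25 - 15) - 97) = 1/(14 - 97) = 1/(-83) = -1/83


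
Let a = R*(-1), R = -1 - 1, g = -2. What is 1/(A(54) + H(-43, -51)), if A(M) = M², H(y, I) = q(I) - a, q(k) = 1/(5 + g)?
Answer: 3/8743 ≈ 0.00034313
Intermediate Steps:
R = -2
q(k) = ⅓ (q(k) = 1/(5 - 2) = 1/3 = ⅓)
a = 2 (a = -2*(-1) = 2)
H(y, I) = -5/3 (H(y, I) = ⅓ - 1*2 = ⅓ - 2 = -5/3)
1/(A(54) + H(-43, -51)) = 1/(54² - 5/3) = 1/(2916 - 5/3) = 1/(8743/3) = 3/8743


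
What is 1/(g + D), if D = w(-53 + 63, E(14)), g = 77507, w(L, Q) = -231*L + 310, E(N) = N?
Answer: 1/75507 ≈ 1.3244e-5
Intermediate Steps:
w(L, Q) = 310 - 231*L
D = -2000 (D = 310 - 231*(-53 + 63) = 310 - 231*10 = 310 - 2310 = -2000)
1/(g + D) = 1/(77507 - 2000) = 1/75507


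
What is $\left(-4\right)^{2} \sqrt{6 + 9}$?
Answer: $16 \sqrt{15} \approx 61.968$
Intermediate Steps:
$\left(-4\right)^{2} \sqrt{6 + 9} = 16 \sqrt{15}$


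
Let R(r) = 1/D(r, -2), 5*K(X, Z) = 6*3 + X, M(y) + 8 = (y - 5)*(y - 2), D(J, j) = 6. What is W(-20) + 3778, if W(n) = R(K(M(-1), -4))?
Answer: 22669/6 ≈ 3778.2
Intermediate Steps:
M(y) = -8 + (-5 + y)*(-2 + y) (M(y) = -8 + (y - 5)*(y - 2) = -8 + (-5 + y)*(-2 + y))
K(X, Z) = 18/5 + X/5 (K(X, Z) = (6*3 + X)/5 = (18 + X)/5 = 18/5 + X/5)
R(r) = ⅙ (R(r) = 1/6 = ⅙)
W(n) = ⅙
W(-20) + 3778 = ⅙ + 3778 = 22669/6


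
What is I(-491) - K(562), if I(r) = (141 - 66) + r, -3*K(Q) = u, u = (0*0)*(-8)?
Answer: -416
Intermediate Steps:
u = 0 (u = 0*(-8) = 0)
K(Q) = 0 (K(Q) = -1/3*0 = 0)
I(r) = 75 + r
I(-491) - K(562) = (75 - 491) - 1*0 = -416 + 0 = -416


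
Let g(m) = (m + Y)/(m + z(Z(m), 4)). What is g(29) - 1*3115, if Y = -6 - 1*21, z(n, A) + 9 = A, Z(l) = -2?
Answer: -37379/12 ≈ -3114.9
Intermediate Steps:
z(n, A) = -9 + A
Y = -27 (Y = -6 - 21 = -27)
g(m) = (-27 + m)/(-5 + m) (g(m) = (m - 27)/(m + (-9 + 4)) = (-27 + m)/(m - 5) = (-27 + m)/(-5 + m))
g(29) - 1*3115 = (-27 + 29)/(-5 + 29) - 1*3115 = 2/24 - 3115 = (1/24)*2 - 3115 = 1/12 - 3115 = -37379/12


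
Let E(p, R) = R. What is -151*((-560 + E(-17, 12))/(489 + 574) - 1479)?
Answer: 237481475/1063 ≈ 2.2341e+5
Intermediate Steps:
-151*((-560 + E(-17, 12))/(489 + 574) - 1479) = -151*((-560 + 12)/(489 + 574) - 1479) = -151*(-548/1063 - 1479) = -151*(-1572725/1063) = 237481475/1063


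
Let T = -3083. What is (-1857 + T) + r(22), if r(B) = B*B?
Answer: -4456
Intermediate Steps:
r(B) = B²
(-1857 + T) + r(22) = (-1857 - 3083) + 22² = -4940 + 484 = -4456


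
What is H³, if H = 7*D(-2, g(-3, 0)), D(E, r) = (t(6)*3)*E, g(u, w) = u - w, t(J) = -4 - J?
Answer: 74088000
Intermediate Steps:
D(E, r) = -30*E (D(E, r) = ((-4 - 1*6)*3)*E = ((-4 - 6)*3)*E = (-10*3)*E = -30*E)
H = 420 (H = 7*(-30*(-2)) = 7*60 = 420)
H³ = 420³ = 74088000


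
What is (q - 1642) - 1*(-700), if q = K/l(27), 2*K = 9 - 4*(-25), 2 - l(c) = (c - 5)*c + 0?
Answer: -1115437/1184 ≈ -942.09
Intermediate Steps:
l(c) = 2 - c*(-5 + c) (l(c) = 2 - ((c - 5)*c + 0) = 2 - ((-5 + c)*c + 0) = 2 - (c*(-5 + c) + 0) = 2 - c*(-5 + c))
K = 109/2 (K = (9 - 4*(-25))/2 = (9 + 100)/2 = (1/2)*109 = 109/2 ≈ 54.500)
q = -109/1184 (q = 109/(2*(2 - 1*27**2 + 5*27)) = 109/(2*(2 - 1*729 + 135)) = 109/(2*(2 - 729 + 135)) = (109/2)/(-592) = (109/2)*(-1/592) = -109/1184 ≈ -0.092061)
(q - 1642) - 1*(-700) = (-109/1184 - 1642) - 1*(-700) = -1944237/1184 + 700 = -1115437/1184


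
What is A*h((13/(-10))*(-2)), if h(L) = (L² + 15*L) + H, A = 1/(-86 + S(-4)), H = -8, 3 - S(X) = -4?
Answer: -944/1975 ≈ -0.47797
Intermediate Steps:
S(X) = 7 (S(X) = 3 - 1*(-4) = 3 + 4 = 7)
A = -1/79 (A = 1/(-86 + 7) = 1/(-79) = -1/79 ≈ -0.012658)
h(L) = -8 + L² + 15*L (h(L) = (L² + 15*L) - 8 = -8 + L² + 15*L)
A*h((13/(-10))*(-2)) = -(-8 + ((13/(-10))*(-2))² + 15*((13/(-10))*(-2)))/79 = -(-8 + ((13*(-⅒))*(-2))² + 15*((13*(-⅒))*(-2)))/79 = -(-8 + (-13/10*(-2))² + 15*(-13/10*(-2)))/79 = -(-8 + (13/5)² + 15*(13/5))/79 = -(-8 + 169/25 + 39)/79 = -1/79*944/25 = -944/1975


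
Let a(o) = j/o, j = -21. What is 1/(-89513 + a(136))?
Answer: -136/12173789 ≈ -1.1172e-5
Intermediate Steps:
a(o) = -21/o
1/(-89513 + a(136)) = 1/(-89513 - 21/136) = 1/(-12173789/136) = -136/12173789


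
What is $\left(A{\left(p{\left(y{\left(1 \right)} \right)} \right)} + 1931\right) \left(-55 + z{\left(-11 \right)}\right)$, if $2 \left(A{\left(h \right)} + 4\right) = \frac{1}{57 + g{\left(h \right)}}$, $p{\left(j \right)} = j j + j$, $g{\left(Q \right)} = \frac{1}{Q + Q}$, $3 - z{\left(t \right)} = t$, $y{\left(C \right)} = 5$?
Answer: $- \frac{270284177}{3421} \approx -79007.0$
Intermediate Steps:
$z{\left(t \right)} = 3 - t$
$g{\left(Q \right)} = \frac{1}{2 Q}$
$p{\left(j \right)} = j + j^{2}$ ($p{\left(j \right)} = j^{2} + j = j + j^{2}$)
$A{\left(h \right)} = -4 + \frac{1}{2 \left(57 + \frac{1}{2 h}\right)}$
$\left(A{\left(p{\left(y{\left(1 \right)} \right)} \right)} + 1931\right) \left(-55 + z{\left(-11 \right)}\right) = \left(\frac{-4 - 455 \cdot 5 \left(1 + 5\right)}{1 + 114 \cdot 5 \left(1 + 5\right)} + 1931\right) \left(-55 + \left(3 - -11\right)\right) = \left(\frac{-4 - 455 \cdot 5 \cdot 6}{1 + 114 \cdot 5 \cdot 6} + 1931\right) \left(-55 + \left(3 + 11\right)\right) = \left(\frac{-4 - 13650}{1 + 114 \cdot 30} + 1931\right) \left(-55 + 14\right) = \left(\frac{-4 - 13650}{1 + 3420} + 1931\right) \left(-41\right) = \left(\frac{1}{3421} \left(-13654\right) + 1931\right) \left(-41\right) = \left(- \frac{13654}{3421} + 1931\right) \left(-41\right) = \frac{6592297}{3421} \left(-41\right) = - \frac{270284177}{3421}$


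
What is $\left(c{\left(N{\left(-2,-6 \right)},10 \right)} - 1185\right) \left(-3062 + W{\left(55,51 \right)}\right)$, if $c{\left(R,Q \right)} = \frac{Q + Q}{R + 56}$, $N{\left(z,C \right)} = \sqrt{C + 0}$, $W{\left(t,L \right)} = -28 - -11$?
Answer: $\frac{5730249925}{1571} + \frac{30790 i \sqrt{6}}{1571} \approx 3.6475 \cdot 10^{6} + 48.008 i$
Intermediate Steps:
$W{\left(t,L \right)} = -17$ ($W{\left(t,L \right)} = -28 + 11 = -17$)
$N{\left(z,C \right)} = \sqrt{C}$
$c{\left(R,Q \right)} = \frac{2 Q}{56 + R}$
$\left(c{\left(N{\left(-2,-6 \right)},10 \right)} - 1185\right) \left(-3062 + W{\left(55,51 \right)}\right) = \left(2 \cdot 10 \frac{1}{56 + \sqrt{-6}} - 1185\right) \left(-3062 - 17\right) = \left(2 \cdot 10 \frac{1}{56 + i \sqrt{6}} - 1185\right) \left(-3079\right) = \left(\frac{20}{56 + i \sqrt{6}} - 1185\right) \left(-3079\right) = \left(-1185 + \frac{20}{56 + i \sqrt{6}}\right) \left(-3079\right) = 3648615 - \frac{61580}{56 + i \sqrt{6}}$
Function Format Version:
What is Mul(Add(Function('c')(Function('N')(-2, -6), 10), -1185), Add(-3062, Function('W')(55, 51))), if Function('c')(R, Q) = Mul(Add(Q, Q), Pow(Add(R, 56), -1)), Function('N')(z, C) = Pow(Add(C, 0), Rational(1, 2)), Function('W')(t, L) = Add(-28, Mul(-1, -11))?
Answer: Add(Rational(5730249925, 1571), Mul(Rational(30790, 1571), I, Pow(6, Rational(1, 2)))) ≈ Add(3.6475e+6, Mul(48.008, I))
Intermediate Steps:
Function('W')(t, L) = -17 (Function('W')(t, L) = Add(-28, 11) = -17)
Function('N')(z, C) = Pow(C, Rational(1, 2))
Function('c')(R, Q) = Mul(2, Q, Pow(Add(56, R), -1)) (Function('c')(R, Q) = Mul(Mul(2, Q), Pow(Add(56, R), -1)) = Mul(2, Q, Pow(Add(56, R), -1)))
Mul(Add(Function('c')(Function('N')(-2, -6), 10), -1185), Add(-3062, Function('W')(55, 51))) = Mul(Add(Mul(2, 10, Pow(Add(56, Pow(-6, Rational(1, 2))), -1)), -1185), Add(-3062, -17)) = Mul(Add(Mul(2, 10, Pow(Add(56, Mul(I, Pow(6, Rational(1, 2)))), -1)), -1185), -3079) = Mul(Add(Mul(20, Pow(Add(56, Mul(I, Pow(6, Rational(1, 2)))), -1)), -1185), -3079) = Mul(Add(-1185, Mul(20, Pow(Add(56, Mul(I, Pow(6, Rational(1, 2)))), -1))), -3079) = Add(3648615, Mul(-61580, Pow(Add(56, Mul(I, Pow(6, Rational(1, 2)))), -1)))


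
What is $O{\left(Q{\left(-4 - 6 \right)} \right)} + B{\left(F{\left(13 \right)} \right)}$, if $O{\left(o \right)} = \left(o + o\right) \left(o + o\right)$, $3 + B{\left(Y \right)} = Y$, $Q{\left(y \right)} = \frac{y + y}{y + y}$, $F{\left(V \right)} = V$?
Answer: $14$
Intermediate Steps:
$Q{\left(y \right)} = 1$ ($Q{\left(y \right)} = \frac{2 y}{2 y} = 2 y \frac{1}{2 y} = 1$)
$B{\left(Y \right)} = -3 + Y$
$O{\left(o \right)} = 4 o^{2}$ ($O{\left(o \right)} = 2 o 2 o = 4 o^{2}$)
$O{\left(Q{\left(-4 - 6 \right)} \right)} + B{\left(F{\left(13 \right)} \right)} = 4 \cdot 1^{2} + \left(-3 + 13\right) = 4 \cdot 1 + 10 = 4 + 10 = 14$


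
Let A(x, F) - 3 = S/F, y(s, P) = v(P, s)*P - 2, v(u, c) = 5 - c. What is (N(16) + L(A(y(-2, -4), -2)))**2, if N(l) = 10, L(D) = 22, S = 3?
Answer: 1024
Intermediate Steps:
y(s, P) = -2 + P*(5 - s) (y(s, P) = (5 - s)*P - 2 = P*(5 - s) - 2 = -2 + P*(5 - s))
A(x, F) = 3 + 3/F
(N(16) + L(A(y(-2, -4), -2)))**2 = (10 + 22)**2 = 32**2 = 1024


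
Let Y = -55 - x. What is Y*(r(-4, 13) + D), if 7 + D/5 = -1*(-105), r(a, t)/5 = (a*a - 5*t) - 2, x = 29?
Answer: -19740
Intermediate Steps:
r(a, t) = -10 - 25*t + 5*a² (r(a, t) = 5*((a*a - 5*t) - 2) = 5*((a² - 5*t) - 2) = 5*(-2 + a² - 5*t) = -10 - 25*t + 5*a²)
D = 490 (D = -35 + 5*(-1*(-105)) = -35 + 5*105 = -35 + 525 = 490)
Y = -84 (Y = -55 - 1*29 = -55 - 29 = -84)
Y*(r(-4, 13) + D) = -84*((-10 - 25*13 + 5*(-4)²) + 490) = -84*((-10 - 325 + 5*16) + 490) = -84*((-10 - 325 + 80) + 490) = -84*(-255 + 490) = -84*235 = -19740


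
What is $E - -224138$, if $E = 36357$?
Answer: $260495$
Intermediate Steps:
$E - -224138 = 36357 - -224138 = 36357 + 224138 = 260495$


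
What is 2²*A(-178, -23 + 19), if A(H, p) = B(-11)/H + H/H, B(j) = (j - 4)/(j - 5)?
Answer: 2833/712 ≈ 3.9789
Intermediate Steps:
B(j) = (-4 + j)/(-5 + j)
A(H, p) = 1 + 15/(16*H) (A(H, p) = ((-4 - 11)/(-5 - 11))/H + H/H = (-15/(-16))/H + 1 = (-1/16*(-15))/H + 1 = 15/(16*H) + 1 = 1 + 15/(16*H))
2²*A(-178, -23 + 19) = 2²*((15/16 - 178)/(-178)) = 4*(-1/178*(-2833/16)) = 4*(2833/2848) = 2833/712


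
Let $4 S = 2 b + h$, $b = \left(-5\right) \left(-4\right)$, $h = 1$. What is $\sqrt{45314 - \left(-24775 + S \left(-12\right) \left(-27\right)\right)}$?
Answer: $4 \sqrt{4173} \approx 258.4$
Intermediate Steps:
$b = 20$
$S = \frac{41}{4}$ ($S = \frac{2 \cdot 20 + 1}{4} = \frac{40 + 1}{4} = \frac{1}{4} \cdot 41 = \frac{41}{4} \approx 10.25$)
$\sqrt{45314 - \left(-24775 + S \left(-12\right) \left(-27\right)\right)} = \sqrt{45314 + \left(24775 - \frac{41}{4} \left(-12\right) \left(-27\right)\right)} = \sqrt{45314 + \left(24775 - \left(-123\right) \left(-27\right)\right)} = \sqrt{45314 + \left(24775 - 3321\right)} = \sqrt{45314 + 21454} = \sqrt{66768} = 4 \sqrt{4173}$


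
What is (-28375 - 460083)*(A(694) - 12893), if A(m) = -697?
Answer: 6638144220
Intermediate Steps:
(-28375 - 460083)*(A(694) - 12893) = (-28375 - 460083)*(-697 - 12893) = -488458*(-13590) = 6638144220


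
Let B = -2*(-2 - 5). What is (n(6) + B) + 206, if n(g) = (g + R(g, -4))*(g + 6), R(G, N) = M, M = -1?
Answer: 280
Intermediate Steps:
R(G, N) = -1
B = 14 (B = -2*(-7) = 14)
n(g) = (-1 + g)*(6 + g) (n(g) = (g - 1)*(g + 6) = (-1 + g)*(6 + g))
(n(6) + B) + 206 = ((-6 + 6**2 + 5*6) + 14) + 206 = ((-6 + 36 + 30) + 14) + 206 = (60 + 14) + 206 = 74 + 206 = 280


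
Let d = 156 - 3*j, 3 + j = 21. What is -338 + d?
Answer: -236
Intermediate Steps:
j = 18 (j = -3 + 21 = 18)
d = 102 (d = 156 - 3*18 = 156 - 1*54 = 156 - 54 = 102)
-338 + d = -338 + 102 = -236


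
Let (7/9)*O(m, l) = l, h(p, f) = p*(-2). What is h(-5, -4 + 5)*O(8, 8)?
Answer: 720/7 ≈ 102.86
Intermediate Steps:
h(p, f) = -2*p
O(m, l) = 9*l/7
h(-5, -4 + 5)*O(8, 8) = (-2*(-5))*((9/7)*8) = 10*(72/7) = 720/7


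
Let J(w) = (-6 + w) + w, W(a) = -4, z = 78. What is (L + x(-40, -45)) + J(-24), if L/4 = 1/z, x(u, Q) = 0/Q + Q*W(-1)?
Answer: 4916/39 ≈ 126.05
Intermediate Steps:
x(u, Q) = -4*Q (x(u, Q) = 0/Q + Q*(-4) = 0 - 4*Q = -4*Q)
L = 2/39 (L = 4/78 = 4*(1/78) = 2/39 ≈ 0.051282)
J(w) = -6 + 2*w
(L + x(-40, -45)) + J(-24) = (2/39 - 4*(-45)) + (-6 + 2*(-24)) = (2/39 + 180) + (-6 - 48) = 7022/39 - 54 = 4916/39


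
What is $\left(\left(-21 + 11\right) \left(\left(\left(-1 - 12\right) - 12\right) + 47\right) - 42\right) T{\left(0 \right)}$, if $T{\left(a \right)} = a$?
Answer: $0$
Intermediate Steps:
$\left(\left(-21 + 11\right) \left(\left(\left(-1 - 12\right) - 12\right) + 47\right) - 42\right) T{\left(0 \right)} = \left(\left(-21 + 11\right) \left(\left(\left(-1 - 12\right) - 12\right) + 47\right) - 42\right) 0 = \left(- 10 \left(\left(\left(-1 - 12\right) - 12\right) + 47\right) - 42\right) 0 = \left(- 10 \left(\left(-13 - 12\right) + 47\right) - 42\right) 0 = \left(- 10 \left(-25 + 47\right) - 42\right) 0 = \left(\left(-10\right) 22 - 42\right) 0 = \left(-220 - 42\right) 0 = \left(-262\right) 0 = 0$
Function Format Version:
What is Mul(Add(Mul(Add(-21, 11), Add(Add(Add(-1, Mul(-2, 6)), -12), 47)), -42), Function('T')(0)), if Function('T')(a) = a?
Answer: 0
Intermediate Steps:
Mul(Add(Mul(Add(-21, 11), Add(Add(Add(-1, Mul(-2, 6)), -12), 47)), -42), Function('T')(0)) = Mul(Add(Mul(Add(-21, 11), Add(Add(Add(-1, Mul(-2, 6)), -12), 47)), -42), 0) = Mul(Add(Mul(-10, Add(Add(Add(-1, -12), -12), 47)), -42), 0) = Mul(Add(Mul(-10, Add(Add(-13, -12), 47)), -42), 0) = Mul(Add(Mul(-10, Add(-25, 47)), -42), 0) = Mul(Add(Mul(-10, 22), -42), 0) = Mul(Add(-220, -42), 0) = Mul(-262, 0) = 0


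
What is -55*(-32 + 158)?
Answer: -6930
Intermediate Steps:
-55*(-32 + 158) = -55*126 = -6930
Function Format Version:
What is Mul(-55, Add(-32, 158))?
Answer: -6930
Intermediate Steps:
Mul(-55, Add(-32, 158)) = Mul(-55, 126) = -6930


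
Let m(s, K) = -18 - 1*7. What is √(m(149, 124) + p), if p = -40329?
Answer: I*√40354 ≈ 200.88*I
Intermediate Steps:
m(s, K) = -25 (m(s, K) = -18 - 7 = -25)
√(m(149, 124) + p) = √(-25 - 40329) = √(-40354) = I*√40354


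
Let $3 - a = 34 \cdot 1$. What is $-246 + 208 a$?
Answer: $-6694$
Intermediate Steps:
$a = -31$ ($a = 3 - 34 \cdot 1 = 3 - 34 = -31$)
$-246 + 208 a = -246 + 208 \left(-31\right) = -246 - 6448 = -6694$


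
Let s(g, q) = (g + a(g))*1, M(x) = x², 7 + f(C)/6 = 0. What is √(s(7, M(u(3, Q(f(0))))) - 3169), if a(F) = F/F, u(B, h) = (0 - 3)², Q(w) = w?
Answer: I*√3161 ≈ 56.223*I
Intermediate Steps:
f(C) = -42 (f(C) = -42 + 6*0 = -42 + 0 = -42)
u(B, h) = 9 (u(B, h) = (-3)² = 9)
a(F) = 1
s(g, q) = 1 + g (s(g, q) = (g + 1)*1 = (1 + g)*1 = 1 + g)
√(s(7, M(u(3, Q(f(0))))) - 3169) = √((1 + 7) - 3169) = √(8 - 3169) = √(-3161) = I*√3161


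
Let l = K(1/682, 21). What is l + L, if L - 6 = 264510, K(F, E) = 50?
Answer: 264566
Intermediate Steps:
l = 50
L = 264516 (L = 6 + 264510 = 264516)
l + L = 50 + 264516 = 264566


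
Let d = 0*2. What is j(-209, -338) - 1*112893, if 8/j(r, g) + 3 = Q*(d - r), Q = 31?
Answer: -182773765/1619 ≈ -1.1289e+5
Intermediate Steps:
d = 0
j(r, g) = 8/(-3 - 31*r) (j(r, g) = 8/(-3 + 31*(0 - r)) = 8/(-3 + 31*(-r)) = 8/(-3 - 31*r))
j(-209, -338) - 1*112893 = -8/(3 + 31*(-209)) - 1*112893 = -8/(3 - 6479) - 112893 = -8/(-6476) - 112893 = -8*(-1/6476) - 112893 = 2/1619 - 112893 = -182773765/1619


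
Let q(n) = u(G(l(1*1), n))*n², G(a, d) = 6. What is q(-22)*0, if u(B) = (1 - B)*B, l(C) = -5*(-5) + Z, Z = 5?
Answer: 0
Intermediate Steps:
l(C) = 30 (l(C) = -5*(-5) + 5 = 25 + 5 = 30)
u(B) = B*(1 - B)
q(n) = -30*n² (q(n) = (6*(1 - 1*6))*n² = (6*(1 - 6))*n² = (6*(-5))*n² = -30*n²)
q(-22)*0 = -30*(-22)²*0 = -30*484*0 = -14520*0 = 0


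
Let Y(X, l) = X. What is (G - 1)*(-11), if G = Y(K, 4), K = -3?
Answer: 44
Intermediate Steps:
G = -3
(G - 1)*(-11) = (-3 - 1)*(-11) = -4*(-11) = 44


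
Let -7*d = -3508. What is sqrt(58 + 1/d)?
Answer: sqrt(178444067)/1754 ≈ 7.6159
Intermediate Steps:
d = 3508/7 (d = -1/7*(-3508) = 3508/7 ≈ 501.14)
sqrt(58 + 1/d) = sqrt(58 + 1/(3508/7)) = sqrt(58 + 7/3508) = sqrt(203471/3508) = sqrt(178444067)/1754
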